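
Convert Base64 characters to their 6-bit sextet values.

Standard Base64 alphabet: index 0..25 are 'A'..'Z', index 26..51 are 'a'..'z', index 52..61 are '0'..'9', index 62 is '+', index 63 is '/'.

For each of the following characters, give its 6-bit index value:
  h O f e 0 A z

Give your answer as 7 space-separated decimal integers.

'h': a..z range, 26 + ord('h') − ord('a') = 33
'O': A..Z range, ord('O') − ord('A') = 14
'f': a..z range, 26 + ord('f') − ord('a') = 31
'e': a..z range, 26 + ord('e') − ord('a') = 30
'0': 0..9 range, 52 + ord('0') − ord('0') = 52
'A': A..Z range, ord('A') − ord('A') = 0
'z': a..z range, 26 + ord('z') − ord('a') = 51

Answer: 33 14 31 30 52 0 51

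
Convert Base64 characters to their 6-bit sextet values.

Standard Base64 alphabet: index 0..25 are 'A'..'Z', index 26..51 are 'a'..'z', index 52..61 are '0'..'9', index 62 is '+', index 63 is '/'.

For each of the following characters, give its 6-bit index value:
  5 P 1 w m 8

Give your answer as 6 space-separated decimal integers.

'5': 0..9 range, 52 + ord('5') − ord('0') = 57
'P': A..Z range, ord('P') − ord('A') = 15
'1': 0..9 range, 52 + ord('1') − ord('0') = 53
'w': a..z range, 26 + ord('w') − ord('a') = 48
'm': a..z range, 26 + ord('m') − ord('a') = 38
'8': 0..9 range, 52 + ord('8') − ord('0') = 60

Answer: 57 15 53 48 38 60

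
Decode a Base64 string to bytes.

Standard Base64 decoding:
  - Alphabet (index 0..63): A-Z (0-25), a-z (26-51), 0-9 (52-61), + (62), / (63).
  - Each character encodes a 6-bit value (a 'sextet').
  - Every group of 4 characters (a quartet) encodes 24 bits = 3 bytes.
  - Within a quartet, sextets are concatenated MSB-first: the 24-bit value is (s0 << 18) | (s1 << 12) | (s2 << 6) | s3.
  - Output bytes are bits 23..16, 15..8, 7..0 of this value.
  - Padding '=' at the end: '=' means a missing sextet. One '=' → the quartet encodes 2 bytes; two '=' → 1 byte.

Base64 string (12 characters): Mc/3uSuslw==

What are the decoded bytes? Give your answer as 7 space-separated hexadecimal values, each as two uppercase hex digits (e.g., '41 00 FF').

Answer: 31 CF F7 B9 2B AC 97

Derivation:
After char 0 ('M'=12): chars_in_quartet=1 acc=0xC bytes_emitted=0
After char 1 ('c'=28): chars_in_quartet=2 acc=0x31C bytes_emitted=0
After char 2 ('/'=63): chars_in_quartet=3 acc=0xC73F bytes_emitted=0
After char 3 ('3'=55): chars_in_quartet=4 acc=0x31CFF7 -> emit 31 CF F7, reset; bytes_emitted=3
After char 4 ('u'=46): chars_in_quartet=1 acc=0x2E bytes_emitted=3
After char 5 ('S'=18): chars_in_quartet=2 acc=0xB92 bytes_emitted=3
After char 6 ('u'=46): chars_in_quartet=3 acc=0x2E4AE bytes_emitted=3
After char 7 ('s'=44): chars_in_quartet=4 acc=0xB92BAC -> emit B9 2B AC, reset; bytes_emitted=6
After char 8 ('l'=37): chars_in_quartet=1 acc=0x25 bytes_emitted=6
After char 9 ('w'=48): chars_in_quartet=2 acc=0x970 bytes_emitted=6
Padding '==': partial quartet acc=0x970 -> emit 97; bytes_emitted=7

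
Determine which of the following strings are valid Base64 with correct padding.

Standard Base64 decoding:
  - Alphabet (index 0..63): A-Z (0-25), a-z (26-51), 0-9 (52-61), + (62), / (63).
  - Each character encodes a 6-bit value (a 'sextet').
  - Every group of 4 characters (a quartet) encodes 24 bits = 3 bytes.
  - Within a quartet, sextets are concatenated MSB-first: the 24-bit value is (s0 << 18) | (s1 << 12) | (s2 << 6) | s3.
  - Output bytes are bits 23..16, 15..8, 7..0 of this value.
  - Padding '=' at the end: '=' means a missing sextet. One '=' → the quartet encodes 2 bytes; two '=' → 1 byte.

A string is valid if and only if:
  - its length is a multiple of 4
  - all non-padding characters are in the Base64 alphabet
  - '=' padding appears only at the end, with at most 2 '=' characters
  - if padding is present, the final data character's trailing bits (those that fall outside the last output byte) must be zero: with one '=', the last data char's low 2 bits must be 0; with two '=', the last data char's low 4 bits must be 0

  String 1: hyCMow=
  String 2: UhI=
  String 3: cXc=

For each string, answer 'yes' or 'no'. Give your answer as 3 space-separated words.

String 1: 'hyCMow=' → invalid (len=7 not mult of 4)
String 2: 'UhI=' → valid
String 3: 'cXc=' → valid

Answer: no yes yes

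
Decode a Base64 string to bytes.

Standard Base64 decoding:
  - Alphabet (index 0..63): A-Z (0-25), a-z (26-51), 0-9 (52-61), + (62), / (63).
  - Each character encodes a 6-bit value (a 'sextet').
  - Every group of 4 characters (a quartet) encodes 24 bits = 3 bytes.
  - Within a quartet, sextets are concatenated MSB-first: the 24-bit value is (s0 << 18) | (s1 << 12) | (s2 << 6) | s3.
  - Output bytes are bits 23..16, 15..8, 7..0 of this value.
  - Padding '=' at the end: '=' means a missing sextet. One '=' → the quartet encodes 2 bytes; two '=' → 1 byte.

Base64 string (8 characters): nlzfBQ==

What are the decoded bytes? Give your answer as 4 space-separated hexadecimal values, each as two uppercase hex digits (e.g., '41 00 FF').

Answer: 9E 5C DF 05

Derivation:
After char 0 ('n'=39): chars_in_quartet=1 acc=0x27 bytes_emitted=0
After char 1 ('l'=37): chars_in_quartet=2 acc=0x9E5 bytes_emitted=0
After char 2 ('z'=51): chars_in_quartet=3 acc=0x27973 bytes_emitted=0
After char 3 ('f'=31): chars_in_quartet=4 acc=0x9E5CDF -> emit 9E 5C DF, reset; bytes_emitted=3
After char 4 ('B'=1): chars_in_quartet=1 acc=0x1 bytes_emitted=3
After char 5 ('Q'=16): chars_in_quartet=2 acc=0x50 bytes_emitted=3
Padding '==': partial quartet acc=0x50 -> emit 05; bytes_emitted=4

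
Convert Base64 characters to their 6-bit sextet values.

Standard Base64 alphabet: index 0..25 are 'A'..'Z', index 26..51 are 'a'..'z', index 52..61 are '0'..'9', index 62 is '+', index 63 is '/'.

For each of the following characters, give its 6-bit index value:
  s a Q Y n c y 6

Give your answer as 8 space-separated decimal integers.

Answer: 44 26 16 24 39 28 50 58

Derivation:
's': a..z range, 26 + ord('s') − ord('a') = 44
'a': a..z range, 26 + ord('a') − ord('a') = 26
'Q': A..Z range, ord('Q') − ord('A') = 16
'Y': A..Z range, ord('Y') − ord('A') = 24
'n': a..z range, 26 + ord('n') − ord('a') = 39
'c': a..z range, 26 + ord('c') − ord('a') = 28
'y': a..z range, 26 + ord('y') − ord('a') = 50
'6': 0..9 range, 52 + ord('6') − ord('0') = 58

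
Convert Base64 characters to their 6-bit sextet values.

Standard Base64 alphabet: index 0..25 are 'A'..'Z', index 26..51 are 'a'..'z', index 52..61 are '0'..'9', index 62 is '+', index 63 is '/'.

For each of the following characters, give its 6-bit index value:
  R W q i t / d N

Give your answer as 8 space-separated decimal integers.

Answer: 17 22 42 34 45 63 29 13

Derivation:
'R': A..Z range, ord('R') − ord('A') = 17
'W': A..Z range, ord('W') − ord('A') = 22
'q': a..z range, 26 + ord('q') − ord('a') = 42
'i': a..z range, 26 + ord('i') − ord('a') = 34
't': a..z range, 26 + ord('t') − ord('a') = 45
'/': index 63
'd': a..z range, 26 + ord('d') − ord('a') = 29
'N': A..Z range, ord('N') − ord('A') = 13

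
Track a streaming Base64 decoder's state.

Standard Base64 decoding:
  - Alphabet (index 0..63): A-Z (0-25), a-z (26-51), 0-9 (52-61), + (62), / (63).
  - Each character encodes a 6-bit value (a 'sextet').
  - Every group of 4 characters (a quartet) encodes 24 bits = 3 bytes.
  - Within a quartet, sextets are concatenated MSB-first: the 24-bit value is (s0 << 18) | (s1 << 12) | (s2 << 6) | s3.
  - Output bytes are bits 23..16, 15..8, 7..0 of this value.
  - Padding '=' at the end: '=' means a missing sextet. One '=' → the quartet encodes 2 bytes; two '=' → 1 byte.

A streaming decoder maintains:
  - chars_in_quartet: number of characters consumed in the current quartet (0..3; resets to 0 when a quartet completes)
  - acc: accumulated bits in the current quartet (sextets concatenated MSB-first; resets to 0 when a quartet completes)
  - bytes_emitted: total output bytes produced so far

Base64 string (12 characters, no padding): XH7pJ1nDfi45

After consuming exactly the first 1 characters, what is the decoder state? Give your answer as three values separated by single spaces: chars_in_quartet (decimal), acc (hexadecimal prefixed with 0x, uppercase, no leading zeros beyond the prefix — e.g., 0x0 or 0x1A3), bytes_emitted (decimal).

After char 0 ('X'=23): chars_in_quartet=1 acc=0x17 bytes_emitted=0

Answer: 1 0x17 0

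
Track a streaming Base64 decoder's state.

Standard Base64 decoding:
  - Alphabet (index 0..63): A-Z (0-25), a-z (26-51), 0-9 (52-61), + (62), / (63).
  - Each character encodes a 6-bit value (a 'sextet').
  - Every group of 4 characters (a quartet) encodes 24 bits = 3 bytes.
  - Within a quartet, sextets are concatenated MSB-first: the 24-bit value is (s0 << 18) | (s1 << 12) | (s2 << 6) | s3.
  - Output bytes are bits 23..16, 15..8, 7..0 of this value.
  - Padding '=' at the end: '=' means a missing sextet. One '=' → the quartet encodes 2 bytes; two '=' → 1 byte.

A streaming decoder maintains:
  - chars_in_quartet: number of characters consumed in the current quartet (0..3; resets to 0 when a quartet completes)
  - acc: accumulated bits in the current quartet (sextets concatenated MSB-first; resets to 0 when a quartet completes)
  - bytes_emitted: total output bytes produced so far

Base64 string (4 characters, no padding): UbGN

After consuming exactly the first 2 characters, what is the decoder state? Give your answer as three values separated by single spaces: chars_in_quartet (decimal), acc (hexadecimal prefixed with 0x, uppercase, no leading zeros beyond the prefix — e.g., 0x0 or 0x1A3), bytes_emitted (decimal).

Answer: 2 0x51B 0

Derivation:
After char 0 ('U'=20): chars_in_quartet=1 acc=0x14 bytes_emitted=0
After char 1 ('b'=27): chars_in_quartet=2 acc=0x51B bytes_emitted=0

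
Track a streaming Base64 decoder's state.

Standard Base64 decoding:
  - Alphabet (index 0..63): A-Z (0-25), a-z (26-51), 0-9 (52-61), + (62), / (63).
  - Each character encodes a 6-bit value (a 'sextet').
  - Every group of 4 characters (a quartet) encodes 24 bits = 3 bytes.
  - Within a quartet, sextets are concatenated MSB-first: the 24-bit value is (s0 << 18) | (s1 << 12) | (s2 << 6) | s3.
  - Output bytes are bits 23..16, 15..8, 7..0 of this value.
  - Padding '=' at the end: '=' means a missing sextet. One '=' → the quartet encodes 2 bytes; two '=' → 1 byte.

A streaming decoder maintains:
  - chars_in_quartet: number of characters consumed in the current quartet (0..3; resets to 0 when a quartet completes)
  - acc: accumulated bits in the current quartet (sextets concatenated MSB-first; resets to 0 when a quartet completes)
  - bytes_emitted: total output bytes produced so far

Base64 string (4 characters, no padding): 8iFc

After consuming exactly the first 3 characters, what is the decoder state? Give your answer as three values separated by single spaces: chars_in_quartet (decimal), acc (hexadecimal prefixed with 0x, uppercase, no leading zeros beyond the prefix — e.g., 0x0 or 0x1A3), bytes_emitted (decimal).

After char 0 ('8'=60): chars_in_quartet=1 acc=0x3C bytes_emitted=0
After char 1 ('i'=34): chars_in_quartet=2 acc=0xF22 bytes_emitted=0
After char 2 ('F'=5): chars_in_quartet=3 acc=0x3C885 bytes_emitted=0

Answer: 3 0x3C885 0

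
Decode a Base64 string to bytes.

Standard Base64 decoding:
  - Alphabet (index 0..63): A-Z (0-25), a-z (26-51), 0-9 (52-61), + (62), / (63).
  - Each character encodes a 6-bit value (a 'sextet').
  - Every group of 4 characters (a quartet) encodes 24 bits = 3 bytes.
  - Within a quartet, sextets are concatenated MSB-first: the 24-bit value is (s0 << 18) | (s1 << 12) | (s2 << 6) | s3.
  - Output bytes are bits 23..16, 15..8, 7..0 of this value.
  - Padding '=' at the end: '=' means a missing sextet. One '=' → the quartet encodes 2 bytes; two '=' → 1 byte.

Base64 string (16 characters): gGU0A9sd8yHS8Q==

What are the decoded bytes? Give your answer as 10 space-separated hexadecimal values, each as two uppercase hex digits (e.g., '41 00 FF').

Answer: 80 65 34 03 DB 1D F3 21 D2 F1

Derivation:
After char 0 ('g'=32): chars_in_quartet=1 acc=0x20 bytes_emitted=0
After char 1 ('G'=6): chars_in_quartet=2 acc=0x806 bytes_emitted=0
After char 2 ('U'=20): chars_in_quartet=3 acc=0x20194 bytes_emitted=0
After char 3 ('0'=52): chars_in_quartet=4 acc=0x806534 -> emit 80 65 34, reset; bytes_emitted=3
After char 4 ('A'=0): chars_in_quartet=1 acc=0x0 bytes_emitted=3
After char 5 ('9'=61): chars_in_quartet=2 acc=0x3D bytes_emitted=3
After char 6 ('s'=44): chars_in_quartet=3 acc=0xF6C bytes_emitted=3
After char 7 ('d'=29): chars_in_quartet=4 acc=0x3DB1D -> emit 03 DB 1D, reset; bytes_emitted=6
After char 8 ('8'=60): chars_in_quartet=1 acc=0x3C bytes_emitted=6
After char 9 ('y'=50): chars_in_quartet=2 acc=0xF32 bytes_emitted=6
After char 10 ('H'=7): chars_in_quartet=3 acc=0x3CC87 bytes_emitted=6
After char 11 ('S'=18): chars_in_quartet=4 acc=0xF321D2 -> emit F3 21 D2, reset; bytes_emitted=9
After char 12 ('8'=60): chars_in_quartet=1 acc=0x3C bytes_emitted=9
After char 13 ('Q'=16): chars_in_quartet=2 acc=0xF10 bytes_emitted=9
Padding '==': partial quartet acc=0xF10 -> emit F1; bytes_emitted=10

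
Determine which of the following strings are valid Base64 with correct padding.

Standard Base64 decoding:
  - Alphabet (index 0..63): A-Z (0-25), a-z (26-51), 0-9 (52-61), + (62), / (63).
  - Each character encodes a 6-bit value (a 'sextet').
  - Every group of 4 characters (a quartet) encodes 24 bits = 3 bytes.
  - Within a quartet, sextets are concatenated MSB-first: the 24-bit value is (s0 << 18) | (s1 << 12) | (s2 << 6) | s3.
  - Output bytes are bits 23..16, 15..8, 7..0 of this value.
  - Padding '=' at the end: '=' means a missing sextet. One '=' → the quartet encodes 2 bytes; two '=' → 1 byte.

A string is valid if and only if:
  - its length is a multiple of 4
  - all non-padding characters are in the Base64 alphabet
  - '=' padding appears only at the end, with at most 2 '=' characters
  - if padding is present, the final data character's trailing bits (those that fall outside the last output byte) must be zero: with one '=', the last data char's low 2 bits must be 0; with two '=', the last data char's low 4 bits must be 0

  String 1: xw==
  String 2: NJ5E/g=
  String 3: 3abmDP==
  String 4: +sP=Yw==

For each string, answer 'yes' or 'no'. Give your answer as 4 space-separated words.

Answer: yes no no no

Derivation:
String 1: 'xw==' → valid
String 2: 'NJ5E/g=' → invalid (len=7 not mult of 4)
String 3: '3abmDP==' → invalid (bad trailing bits)
String 4: '+sP=Yw==' → invalid (bad char(s): ['=']; '=' in middle)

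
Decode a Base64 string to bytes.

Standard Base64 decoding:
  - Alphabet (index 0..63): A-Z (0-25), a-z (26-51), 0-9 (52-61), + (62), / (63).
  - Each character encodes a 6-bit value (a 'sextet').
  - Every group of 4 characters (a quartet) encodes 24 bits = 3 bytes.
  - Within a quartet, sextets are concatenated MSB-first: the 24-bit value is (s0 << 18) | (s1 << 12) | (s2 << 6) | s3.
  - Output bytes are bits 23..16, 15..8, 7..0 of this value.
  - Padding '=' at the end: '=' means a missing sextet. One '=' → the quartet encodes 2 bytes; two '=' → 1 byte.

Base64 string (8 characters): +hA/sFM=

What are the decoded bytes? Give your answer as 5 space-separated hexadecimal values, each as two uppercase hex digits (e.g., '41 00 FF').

After char 0 ('+'=62): chars_in_quartet=1 acc=0x3E bytes_emitted=0
After char 1 ('h'=33): chars_in_quartet=2 acc=0xFA1 bytes_emitted=0
After char 2 ('A'=0): chars_in_quartet=3 acc=0x3E840 bytes_emitted=0
After char 3 ('/'=63): chars_in_quartet=4 acc=0xFA103F -> emit FA 10 3F, reset; bytes_emitted=3
After char 4 ('s'=44): chars_in_quartet=1 acc=0x2C bytes_emitted=3
After char 5 ('F'=5): chars_in_quartet=2 acc=0xB05 bytes_emitted=3
After char 6 ('M'=12): chars_in_quartet=3 acc=0x2C14C bytes_emitted=3
Padding '=': partial quartet acc=0x2C14C -> emit B0 53; bytes_emitted=5

Answer: FA 10 3F B0 53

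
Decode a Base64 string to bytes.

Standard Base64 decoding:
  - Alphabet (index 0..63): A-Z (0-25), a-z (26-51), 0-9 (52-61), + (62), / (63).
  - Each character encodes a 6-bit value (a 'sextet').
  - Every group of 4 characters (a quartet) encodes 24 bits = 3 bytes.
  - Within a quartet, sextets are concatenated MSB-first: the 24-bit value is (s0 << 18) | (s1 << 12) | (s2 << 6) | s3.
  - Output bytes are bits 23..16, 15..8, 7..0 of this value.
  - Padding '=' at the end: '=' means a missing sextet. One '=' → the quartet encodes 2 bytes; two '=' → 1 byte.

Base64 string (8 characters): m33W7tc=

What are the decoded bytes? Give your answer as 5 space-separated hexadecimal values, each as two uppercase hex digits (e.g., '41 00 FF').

Answer: 9B 7D D6 EE D7

Derivation:
After char 0 ('m'=38): chars_in_quartet=1 acc=0x26 bytes_emitted=0
After char 1 ('3'=55): chars_in_quartet=2 acc=0x9B7 bytes_emitted=0
After char 2 ('3'=55): chars_in_quartet=3 acc=0x26DF7 bytes_emitted=0
After char 3 ('W'=22): chars_in_quartet=4 acc=0x9B7DD6 -> emit 9B 7D D6, reset; bytes_emitted=3
After char 4 ('7'=59): chars_in_quartet=1 acc=0x3B bytes_emitted=3
After char 5 ('t'=45): chars_in_quartet=2 acc=0xEED bytes_emitted=3
After char 6 ('c'=28): chars_in_quartet=3 acc=0x3BB5C bytes_emitted=3
Padding '=': partial quartet acc=0x3BB5C -> emit EE D7; bytes_emitted=5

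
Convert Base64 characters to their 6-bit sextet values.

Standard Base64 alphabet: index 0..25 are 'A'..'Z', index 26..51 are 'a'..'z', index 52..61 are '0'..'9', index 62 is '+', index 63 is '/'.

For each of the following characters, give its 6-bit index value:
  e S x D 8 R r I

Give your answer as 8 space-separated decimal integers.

'e': a..z range, 26 + ord('e') − ord('a') = 30
'S': A..Z range, ord('S') − ord('A') = 18
'x': a..z range, 26 + ord('x') − ord('a') = 49
'D': A..Z range, ord('D') − ord('A') = 3
'8': 0..9 range, 52 + ord('8') − ord('0') = 60
'R': A..Z range, ord('R') − ord('A') = 17
'r': a..z range, 26 + ord('r') − ord('a') = 43
'I': A..Z range, ord('I') − ord('A') = 8

Answer: 30 18 49 3 60 17 43 8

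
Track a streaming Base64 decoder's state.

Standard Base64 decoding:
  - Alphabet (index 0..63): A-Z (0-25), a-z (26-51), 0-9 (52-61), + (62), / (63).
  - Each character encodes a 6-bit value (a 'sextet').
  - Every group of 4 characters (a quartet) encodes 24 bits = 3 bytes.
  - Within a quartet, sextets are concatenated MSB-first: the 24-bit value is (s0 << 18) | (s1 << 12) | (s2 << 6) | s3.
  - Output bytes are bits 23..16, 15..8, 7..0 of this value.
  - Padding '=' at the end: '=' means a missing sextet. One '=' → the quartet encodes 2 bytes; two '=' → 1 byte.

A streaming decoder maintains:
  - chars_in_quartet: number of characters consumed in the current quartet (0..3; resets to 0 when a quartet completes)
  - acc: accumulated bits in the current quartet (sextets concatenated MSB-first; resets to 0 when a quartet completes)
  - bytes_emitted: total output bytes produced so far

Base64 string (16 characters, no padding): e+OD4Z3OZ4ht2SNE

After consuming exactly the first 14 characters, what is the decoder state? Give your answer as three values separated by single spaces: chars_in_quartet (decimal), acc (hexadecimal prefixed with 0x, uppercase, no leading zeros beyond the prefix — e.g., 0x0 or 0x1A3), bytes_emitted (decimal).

Answer: 2 0xD92 9

Derivation:
After char 0 ('e'=30): chars_in_quartet=1 acc=0x1E bytes_emitted=0
After char 1 ('+'=62): chars_in_quartet=2 acc=0x7BE bytes_emitted=0
After char 2 ('O'=14): chars_in_quartet=3 acc=0x1EF8E bytes_emitted=0
After char 3 ('D'=3): chars_in_quartet=4 acc=0x7BE383 -> emit 7B E3 83, reset; bytes_emitted=3
After char 4 ('4'=56): chars_in_quartet=1 acc=0x38 bytes_emitted=3
After char 5 ('Z'=25): chars_in_quartet=2 acc=0xE19 bytes_emitted=3
After char 6 ('3'=55): chars_in_quartet=3 acc=0x38677 bytes_emitted=3
After char 7 ('O'=14): chars_in_quartet=4 acc=0xE19DCE -> emit E1 9D CE, reset; bytes_emitted=6
After char 8 ('Z'=25): chars_in_quartet=1 acc=0x19 bytes_emitted=6
After char 9 ('4'=56): chars_in_quartet=2 acc=0x678 bytes_emitted=6
After char 10 ('h'=33): chars_in_quartet=3 acc=0x19E21 bytes_emitted=6
After char 11 ('t'=45): chars_in_quartet=4 acc=0x67886D -> emit 67 88 6D, reset; bytes_emitted=9
After char 12 ('2'=54): chars_in_quartet=1 acc=0x36 bytes_emitted=9
After char 13 ('S'=18): chars_in_quartet=2 acc=0xD92 bytes_emitted=9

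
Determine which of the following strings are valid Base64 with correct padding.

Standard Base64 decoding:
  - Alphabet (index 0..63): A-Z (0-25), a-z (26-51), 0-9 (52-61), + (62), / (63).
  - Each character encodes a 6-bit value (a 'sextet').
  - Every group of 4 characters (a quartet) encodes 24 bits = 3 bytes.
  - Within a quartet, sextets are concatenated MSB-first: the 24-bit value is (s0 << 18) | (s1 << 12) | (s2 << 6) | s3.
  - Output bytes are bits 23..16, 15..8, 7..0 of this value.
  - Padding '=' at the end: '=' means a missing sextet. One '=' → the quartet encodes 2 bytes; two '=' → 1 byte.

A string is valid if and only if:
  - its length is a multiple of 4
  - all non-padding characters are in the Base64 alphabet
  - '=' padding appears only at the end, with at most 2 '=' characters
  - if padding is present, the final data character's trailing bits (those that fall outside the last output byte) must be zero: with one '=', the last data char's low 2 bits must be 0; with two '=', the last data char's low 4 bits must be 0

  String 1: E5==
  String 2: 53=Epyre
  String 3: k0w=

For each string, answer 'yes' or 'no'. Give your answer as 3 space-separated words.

String 1: 'E5==' → invalid (bad trailing bits)
String 2: '53=Epyre' → invalid (bad char(s): ['=']; '=' in middle)
String 3: 'k0w=' → valid

Answer: no no yes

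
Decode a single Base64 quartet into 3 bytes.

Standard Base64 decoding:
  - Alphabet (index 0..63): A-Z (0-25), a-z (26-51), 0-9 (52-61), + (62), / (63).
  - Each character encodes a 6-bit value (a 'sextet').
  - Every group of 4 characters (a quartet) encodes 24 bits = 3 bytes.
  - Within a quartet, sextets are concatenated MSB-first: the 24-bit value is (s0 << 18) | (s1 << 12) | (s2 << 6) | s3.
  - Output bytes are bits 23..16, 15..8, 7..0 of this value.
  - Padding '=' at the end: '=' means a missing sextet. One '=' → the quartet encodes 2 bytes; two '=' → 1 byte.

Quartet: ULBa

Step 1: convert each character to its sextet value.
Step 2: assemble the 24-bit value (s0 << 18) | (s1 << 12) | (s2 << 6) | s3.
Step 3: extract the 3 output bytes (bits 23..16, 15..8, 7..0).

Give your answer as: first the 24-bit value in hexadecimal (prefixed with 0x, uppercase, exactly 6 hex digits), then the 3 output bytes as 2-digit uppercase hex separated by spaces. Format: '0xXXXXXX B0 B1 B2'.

Answer: 0x50B05A 50 B0 5A

Derivation:
Sextets: U=20, L=11, B=1, a=26
24-bit: (20<<18) | (11<<12) | (1<<6) | 26
      = 0x500000 | 0x00B000 | 0x000040 | 0x00001A
      = 0x50B05A
Bytes: (v>>16)&0xFF=50, (v>>8)&0xFF=B0, v&0xFF=5A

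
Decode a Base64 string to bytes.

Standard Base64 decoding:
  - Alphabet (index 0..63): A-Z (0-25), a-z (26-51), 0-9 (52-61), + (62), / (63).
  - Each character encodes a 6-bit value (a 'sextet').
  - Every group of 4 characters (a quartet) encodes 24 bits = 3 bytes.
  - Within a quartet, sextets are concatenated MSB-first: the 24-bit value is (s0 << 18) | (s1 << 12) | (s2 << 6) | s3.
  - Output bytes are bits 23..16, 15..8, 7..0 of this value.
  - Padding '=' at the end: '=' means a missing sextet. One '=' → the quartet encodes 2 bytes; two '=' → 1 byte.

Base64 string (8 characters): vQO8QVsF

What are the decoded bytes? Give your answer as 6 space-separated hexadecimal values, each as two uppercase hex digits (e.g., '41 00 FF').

After char 0 ('v'=47): chars_in_quartet=1 acc=0x2F bytes_emitted=0
After char 1 ('Q'=16): chars_in_quartet=2 acc=0xBD0 bytes_emitted=0
After char 2 ('O'=14): chars_in_quartet=3 acc=0x2F40E bytes_emitted=0
After char 3 ('8'=60): chars_in_quartet=4 acc=0xBD03BC -> emit BD 03 BC, reset; bytes_emitted=3
After char 4 ('Q'=16): chars_in_quartet=1 acc=0x10 bytes_emitted=3
After char 5 ('V'=21): chars_in_quartet=2 acc=0x415 bytes_emitted=3
After char 6 ('s'=44): chars_in_quartet=3 acc=0x1056C bytes_emitted=3
After char 7 ('F'=5): chars_in_quartet=4 acc=0x415B05 -> emit 41 5B 05, reset; bytes_emitted=6

Answer: BD 03 BC 41 5B 05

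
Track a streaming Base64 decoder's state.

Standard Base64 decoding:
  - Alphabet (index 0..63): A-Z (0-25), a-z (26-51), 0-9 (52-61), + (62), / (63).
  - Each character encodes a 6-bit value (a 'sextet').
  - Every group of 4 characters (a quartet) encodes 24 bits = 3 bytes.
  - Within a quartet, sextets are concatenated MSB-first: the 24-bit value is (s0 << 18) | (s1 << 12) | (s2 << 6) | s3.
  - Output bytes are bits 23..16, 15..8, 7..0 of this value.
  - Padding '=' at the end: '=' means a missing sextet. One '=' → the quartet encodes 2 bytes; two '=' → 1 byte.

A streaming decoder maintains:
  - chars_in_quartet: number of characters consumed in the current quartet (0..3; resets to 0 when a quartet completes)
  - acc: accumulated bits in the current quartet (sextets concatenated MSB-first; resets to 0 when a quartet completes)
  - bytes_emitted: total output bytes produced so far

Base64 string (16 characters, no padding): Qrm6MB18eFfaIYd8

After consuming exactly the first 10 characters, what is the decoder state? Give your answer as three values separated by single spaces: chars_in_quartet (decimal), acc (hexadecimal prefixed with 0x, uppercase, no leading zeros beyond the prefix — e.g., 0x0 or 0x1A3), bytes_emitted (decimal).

Answer: 2 0x785 6

Derivation:
After char 0 ('Q'=16): chars_in_quartet=1 acc=0x10 bytes_emitted=0
After char 1 ('r'=43): chars_in_quartet=2 acc=0x42B bytes_emitted=0
After char 2 ('m'=38): chars_in_quartet=3 acc=0x10AE6 bytes_emitted=0
After char 3 ('6'=58): chars_in_quartet=4 acc=0x42B9BA -> emit 42 B9 BA, reset; bytes_emitted=3
After char 4 ('M'=12): chars_in_quartet=1 acc=0xC bytes_emitted=3
After char 5 ('B'=1): chars_in_quartet=2 acc=0x301 bytes_emitted=3
After char 6 ('1'=53): chars_in_quartet=3 acc=0xC075 bytes_emitted=3
After char 7 ('8'=60): chars_in_quartet=4 acc=0x301D7C -> emit 30 1D 7C, reset; bytes_emitted=6
After char 8 ('e'=30): chars_in_quartet=1 acc=0x1E bytes_emitted=6
After char 9 ('F'=5): chars_in_quartet=2 acc=0x785 bytes_emitted=6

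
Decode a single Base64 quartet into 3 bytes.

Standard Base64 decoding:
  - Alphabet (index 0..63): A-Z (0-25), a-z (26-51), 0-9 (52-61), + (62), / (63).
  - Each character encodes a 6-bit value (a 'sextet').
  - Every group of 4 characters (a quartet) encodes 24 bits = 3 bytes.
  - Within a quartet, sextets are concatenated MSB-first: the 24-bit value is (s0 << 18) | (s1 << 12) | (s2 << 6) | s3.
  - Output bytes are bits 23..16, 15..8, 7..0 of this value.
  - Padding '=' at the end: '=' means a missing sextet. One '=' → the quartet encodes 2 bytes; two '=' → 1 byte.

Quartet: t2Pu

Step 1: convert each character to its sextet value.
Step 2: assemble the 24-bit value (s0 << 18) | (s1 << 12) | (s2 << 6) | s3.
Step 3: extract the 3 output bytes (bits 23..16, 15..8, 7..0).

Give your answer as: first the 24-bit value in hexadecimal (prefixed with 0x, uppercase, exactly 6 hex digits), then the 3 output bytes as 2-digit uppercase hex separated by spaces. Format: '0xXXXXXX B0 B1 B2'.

Sextets: t=45, 2=54, P=15, u=46
24-bit: (45<<18) | (54<<12) | (15<<6) | 46
      = 0xB40000 | 0x036000 | 0x0003C0 | 0x00002E
      = 0xB763EE
Bytes: (v>>16)&0xFF=B7, (v>>8)&0xFF=63, v&0xFF=EE

Answer: 0xB763EE B7 63 EE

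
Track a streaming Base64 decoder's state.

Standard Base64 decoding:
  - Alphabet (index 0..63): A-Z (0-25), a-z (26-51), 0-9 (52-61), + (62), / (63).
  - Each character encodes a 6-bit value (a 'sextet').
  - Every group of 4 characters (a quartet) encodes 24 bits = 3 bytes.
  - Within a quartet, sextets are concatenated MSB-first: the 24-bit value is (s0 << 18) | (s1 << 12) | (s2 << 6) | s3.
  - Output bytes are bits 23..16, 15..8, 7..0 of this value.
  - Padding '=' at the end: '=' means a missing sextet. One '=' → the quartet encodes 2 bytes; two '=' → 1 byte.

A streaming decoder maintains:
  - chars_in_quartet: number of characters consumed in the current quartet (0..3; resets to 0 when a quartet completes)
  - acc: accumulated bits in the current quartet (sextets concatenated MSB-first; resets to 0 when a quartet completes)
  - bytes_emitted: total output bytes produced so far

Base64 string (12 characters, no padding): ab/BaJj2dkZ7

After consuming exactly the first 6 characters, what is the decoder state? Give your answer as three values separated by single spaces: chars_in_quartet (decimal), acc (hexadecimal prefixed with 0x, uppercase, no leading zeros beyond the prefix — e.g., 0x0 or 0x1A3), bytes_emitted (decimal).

Answer: 2 0x689 3

Derivation:
After char 0 ('a'=26): chars_in_quartet=1 acc=0x1A bytes_emitted=0
After char 1 ('b'=27): chars_in_quartet=2 acc=0x69B bytes_emitted=0
After char 2 ('/'=63): chars_in_quartet=3 acc=0x1A6FF bytes_emitted=0
After char 3 ('B'=1): chars_in_quartet=4 acc=0x69BFC1 -> emit 69 BF C1, reset; bytes_emitted=3
After char 4 ('a'=26): chars_in_quartet=1 acc=0x1A bytes_emitted=3
After char 5 ('J'=9): chars_in_quartet=2 acc=0x689 bytes_emitted=3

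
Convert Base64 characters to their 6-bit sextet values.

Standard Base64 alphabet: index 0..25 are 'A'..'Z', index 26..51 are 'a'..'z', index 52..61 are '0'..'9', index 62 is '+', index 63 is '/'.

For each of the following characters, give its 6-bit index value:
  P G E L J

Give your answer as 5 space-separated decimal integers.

'P': A..Z range, ord('P') − ord('A') = 15
'G': A..Z range, ord('G') − ord('A') = 6
'E': A..Z range, ord('E') − ord('A') = 4
'L': A..Z range, ord('L') − ord('A') = 11
'J': A..Z range, ord('J') − ord('A') = 9

Answer: 15 6 4 11 9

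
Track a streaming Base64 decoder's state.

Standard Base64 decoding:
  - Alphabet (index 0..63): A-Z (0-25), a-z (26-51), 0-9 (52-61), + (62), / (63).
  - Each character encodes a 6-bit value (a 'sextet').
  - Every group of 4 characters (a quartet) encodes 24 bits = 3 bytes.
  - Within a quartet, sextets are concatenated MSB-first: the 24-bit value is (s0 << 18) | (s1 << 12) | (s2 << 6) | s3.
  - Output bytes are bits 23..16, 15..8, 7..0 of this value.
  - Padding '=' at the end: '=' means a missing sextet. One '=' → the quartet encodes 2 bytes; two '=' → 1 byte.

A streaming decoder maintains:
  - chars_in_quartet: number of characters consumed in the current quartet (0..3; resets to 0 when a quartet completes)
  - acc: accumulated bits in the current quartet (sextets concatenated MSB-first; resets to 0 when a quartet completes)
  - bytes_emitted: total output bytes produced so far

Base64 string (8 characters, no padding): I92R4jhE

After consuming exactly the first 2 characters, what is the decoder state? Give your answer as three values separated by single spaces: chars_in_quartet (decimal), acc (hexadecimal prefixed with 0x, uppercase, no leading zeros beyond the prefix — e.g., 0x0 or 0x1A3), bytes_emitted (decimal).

After char 0 ('I'=8): chars_in_quartet=1 acc=0x8 bytes_emitted=0
After char 1 ('9'=61): chars_in_quartet=2 acc=0x23D bytes_emitted=0

Answer: 2 0x23D 0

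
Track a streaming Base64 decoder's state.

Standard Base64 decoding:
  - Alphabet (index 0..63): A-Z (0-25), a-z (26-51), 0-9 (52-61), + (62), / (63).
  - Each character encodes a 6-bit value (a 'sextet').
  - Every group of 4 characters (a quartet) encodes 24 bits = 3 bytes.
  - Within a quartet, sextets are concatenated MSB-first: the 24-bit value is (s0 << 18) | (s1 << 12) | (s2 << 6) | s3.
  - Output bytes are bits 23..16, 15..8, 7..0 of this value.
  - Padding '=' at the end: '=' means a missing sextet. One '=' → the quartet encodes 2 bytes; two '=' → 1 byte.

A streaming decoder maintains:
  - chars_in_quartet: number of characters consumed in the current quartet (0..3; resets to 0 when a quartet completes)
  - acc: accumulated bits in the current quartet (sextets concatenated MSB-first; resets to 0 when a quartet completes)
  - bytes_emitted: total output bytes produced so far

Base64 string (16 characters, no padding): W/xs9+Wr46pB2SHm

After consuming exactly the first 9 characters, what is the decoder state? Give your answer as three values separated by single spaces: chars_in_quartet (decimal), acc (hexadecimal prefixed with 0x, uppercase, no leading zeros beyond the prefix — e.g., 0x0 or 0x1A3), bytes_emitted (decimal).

Answer: 1 0x38 6

Derivation:
After char 0 ('W'=22): chars_in_quartet=1 acc=0x16 bytes_emitted=0
After char 1 ('/'=63): chars_in_quartet=2 acc=0x5BF bytes_emitted=0
After char 2 ('x'=49): chars_in_quartet=3 acc=0x16FF1 bytes_emitted=0
After char 3 ('s'=44): chars_in_quartet=4 acc=0x5BFC6C -> emit 5B FC 6C, reset; bytes_emitted=3
After char 4 ('9'=61): chars_in_quartet=1 acc=0x3D bytes_emitted=3
After char 5 ('+'=62): chars_in_quartet=2 acc=0xF7E bytes_emitted=3
After char 6 ('W'=22): chars_in_quartet=3 acc=0x3DF96 bytes_emitted=3
After char 7 ('r'=43): chars_in_quartet=4 acc=0xF7E5AB -> emit F7 E5 AB, reset; bytes_emitted=6
After char 8 ('4'=56): chars_in_quartet=1 acc=0x38 bytes_emitted=6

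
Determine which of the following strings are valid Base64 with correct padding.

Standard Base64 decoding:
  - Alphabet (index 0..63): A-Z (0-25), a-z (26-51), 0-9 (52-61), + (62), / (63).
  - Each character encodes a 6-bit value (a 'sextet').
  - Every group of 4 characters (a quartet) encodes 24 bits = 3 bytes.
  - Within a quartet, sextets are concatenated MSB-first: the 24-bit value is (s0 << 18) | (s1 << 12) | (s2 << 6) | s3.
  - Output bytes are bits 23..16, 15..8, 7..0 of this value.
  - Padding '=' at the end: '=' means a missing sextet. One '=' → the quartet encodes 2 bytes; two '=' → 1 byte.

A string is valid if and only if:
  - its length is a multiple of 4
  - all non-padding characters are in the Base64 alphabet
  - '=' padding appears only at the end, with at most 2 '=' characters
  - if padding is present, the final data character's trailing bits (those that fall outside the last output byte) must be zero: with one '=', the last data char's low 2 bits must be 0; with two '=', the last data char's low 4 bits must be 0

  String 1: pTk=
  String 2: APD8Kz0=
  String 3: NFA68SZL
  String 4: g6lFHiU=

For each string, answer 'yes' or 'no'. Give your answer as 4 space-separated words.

Answer: yes yes yes yes

Derivation:
String 1: 'pTk=' → valid
String 2: 'APD8Kz0=' → valid
String 3: 'NFA68SZL' → valid
String 4: 'g6lFHiU=' → valid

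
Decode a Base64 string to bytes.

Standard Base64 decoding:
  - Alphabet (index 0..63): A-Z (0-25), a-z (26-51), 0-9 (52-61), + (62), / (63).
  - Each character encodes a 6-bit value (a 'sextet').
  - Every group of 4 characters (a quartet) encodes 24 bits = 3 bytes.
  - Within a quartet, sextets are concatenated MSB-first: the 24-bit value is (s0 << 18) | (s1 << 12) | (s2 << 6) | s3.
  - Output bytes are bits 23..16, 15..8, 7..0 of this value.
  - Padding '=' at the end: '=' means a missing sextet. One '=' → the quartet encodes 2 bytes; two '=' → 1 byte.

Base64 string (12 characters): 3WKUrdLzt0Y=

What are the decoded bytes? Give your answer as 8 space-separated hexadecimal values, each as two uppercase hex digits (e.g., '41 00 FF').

Answer: DD 62 94 AD D2 F3 B7 46

Derivation:
After char 0 ('3'=55): chars_in_quartet=1 acc=0x37 bytes_emitted=0
After char 1 ('W'=22): chars_in_quartet=2 acc=0xDD6 bytes_emitted=0
After char 2 ('K'=10): chars_in_quartet=3 acc=0x3758A bytes_emitted=0
After char 3 ('U'=20): chars_in_quartet=4 acc=0xDD6294 -> emit DD 62 94, reset; bytes_emitted=3
After char 4 ('r'=43): chars_in_quartet=1 acc=0x2B bytes_emitted=3
After char 5 ('d'=29): chars_in_quartet=2 acc=0xADD bytes_emitted=3
After char 6 ('L'=11): chars_in_quartet=3 acc=0x2B74B bytes_emitted=3
After char 7 ('z'=51): chars_in_quartet=4 acc=0xADD2F3 -> emit AD D2 F3, reset; bytes_emitted=6
After char 8 ('t'=45): chars_in_quartet=1 acc=0x2D bytes_emitted=6
After char 9 ('0'=52): chars_in_quartet=2 acc=0xB74 bytes_emitted=6
After char 10 ('Y'=24): chars_in_quartet=3 acc=0x2DD18 bytes_emitted=6
Padding '=': partial quartet acc=0x2DD18 -> emit B7 46; bytes_emitted=8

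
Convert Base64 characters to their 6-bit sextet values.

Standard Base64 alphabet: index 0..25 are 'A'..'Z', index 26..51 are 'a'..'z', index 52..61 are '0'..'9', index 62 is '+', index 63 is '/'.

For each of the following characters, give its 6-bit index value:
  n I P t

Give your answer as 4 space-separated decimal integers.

Answer: 39 8 15 45

Derivation:
'n': a..z range, 26 + ord('n') − ord('a') = 39
'I': A..Z range, ord('I') − ord('A') = 8
'P': A..Z range, ord('P') − ord('A') = 15
't': a..z range, 26 + ord('t') − ord('a') = 45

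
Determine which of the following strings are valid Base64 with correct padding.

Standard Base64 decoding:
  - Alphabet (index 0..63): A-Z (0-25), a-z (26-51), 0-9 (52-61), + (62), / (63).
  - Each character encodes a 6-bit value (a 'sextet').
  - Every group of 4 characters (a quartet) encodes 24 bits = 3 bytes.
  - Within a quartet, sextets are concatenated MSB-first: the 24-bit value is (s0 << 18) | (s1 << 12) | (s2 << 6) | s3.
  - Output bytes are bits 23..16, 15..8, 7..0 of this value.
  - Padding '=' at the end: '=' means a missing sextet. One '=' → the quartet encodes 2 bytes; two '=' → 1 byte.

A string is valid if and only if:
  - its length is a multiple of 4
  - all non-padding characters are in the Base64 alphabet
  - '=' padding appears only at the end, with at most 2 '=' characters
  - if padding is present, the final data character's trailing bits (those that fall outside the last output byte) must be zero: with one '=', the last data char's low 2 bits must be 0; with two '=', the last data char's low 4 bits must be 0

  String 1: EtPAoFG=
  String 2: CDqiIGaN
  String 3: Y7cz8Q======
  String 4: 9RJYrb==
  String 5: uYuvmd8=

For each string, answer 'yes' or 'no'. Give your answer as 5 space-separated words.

Answer: no yes no no yes

Derivation:
String 1: 'EtPAoFG=' → invalid (bad trailing bits)
String 2: 'CDqiIGaN' → valid
String 3: 'Y7cz8Q======' → invalid (6 pad chars (max 2))
String 4: '9RJYrb==' → invalid (bad trailing bits)
String 5: 'uYuvmd8=' → valid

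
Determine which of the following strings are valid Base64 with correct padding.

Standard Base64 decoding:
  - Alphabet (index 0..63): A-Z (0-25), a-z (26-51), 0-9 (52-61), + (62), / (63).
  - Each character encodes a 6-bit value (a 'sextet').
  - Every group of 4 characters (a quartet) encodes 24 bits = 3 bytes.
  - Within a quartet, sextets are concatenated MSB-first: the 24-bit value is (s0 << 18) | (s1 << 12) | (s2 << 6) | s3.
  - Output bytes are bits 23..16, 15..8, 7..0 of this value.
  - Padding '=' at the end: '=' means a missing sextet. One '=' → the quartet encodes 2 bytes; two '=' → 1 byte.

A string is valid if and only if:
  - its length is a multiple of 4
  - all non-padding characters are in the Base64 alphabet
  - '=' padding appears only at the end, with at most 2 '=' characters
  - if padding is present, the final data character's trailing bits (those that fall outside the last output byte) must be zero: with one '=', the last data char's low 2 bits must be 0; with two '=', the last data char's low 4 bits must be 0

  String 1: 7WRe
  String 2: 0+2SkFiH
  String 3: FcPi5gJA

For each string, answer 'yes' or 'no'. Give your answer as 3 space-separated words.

Answer: yes yes yes

Derivation:
String 1: '7WRe' → valid
String 2: '0+2SkFiH' → valid
String 3: 'FcPi5gJA' → valid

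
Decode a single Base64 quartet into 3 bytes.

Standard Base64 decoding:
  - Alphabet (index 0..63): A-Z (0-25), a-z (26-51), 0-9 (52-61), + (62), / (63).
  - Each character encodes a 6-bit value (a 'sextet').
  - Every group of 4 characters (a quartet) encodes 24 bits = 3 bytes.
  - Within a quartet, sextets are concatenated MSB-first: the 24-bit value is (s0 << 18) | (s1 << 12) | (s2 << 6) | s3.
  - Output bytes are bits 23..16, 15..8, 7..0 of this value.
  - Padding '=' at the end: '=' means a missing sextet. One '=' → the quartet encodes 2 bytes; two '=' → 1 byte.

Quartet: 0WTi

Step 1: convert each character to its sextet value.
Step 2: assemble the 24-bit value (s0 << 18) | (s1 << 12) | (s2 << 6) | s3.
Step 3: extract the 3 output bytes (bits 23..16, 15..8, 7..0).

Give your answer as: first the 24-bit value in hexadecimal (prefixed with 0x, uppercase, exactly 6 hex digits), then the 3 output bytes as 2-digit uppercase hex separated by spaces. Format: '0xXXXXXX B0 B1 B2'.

Answer: 0xD164E2 D1 64 E2

Derivation:
Sextets: 0=52, W=22, T=19, i=34
24-bit: (52<<18) | (22<<12) | (19<<6) | 34
      = 0xD00000 | 0x016000 | 0x0004C0 | 0x000022
      = 0xD164E2
Bytes: (v>>16)&0xFF=D1, (v>>8)&0xFF=64, v&0xFF=E2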